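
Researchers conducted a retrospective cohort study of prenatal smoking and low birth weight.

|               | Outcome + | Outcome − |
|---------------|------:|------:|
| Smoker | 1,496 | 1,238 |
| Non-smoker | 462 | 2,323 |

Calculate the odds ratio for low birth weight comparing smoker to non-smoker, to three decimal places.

Cells: a = 1496, b = 1238, c = 462, d = 2323.
OR = (a·d)/(b·c) = (1496 × 2323) / (1238 × 462) = 3475208 / 571956 = 6.07601
The odds of low birth weight are about 6.08 times as high in the smoker group.

6.076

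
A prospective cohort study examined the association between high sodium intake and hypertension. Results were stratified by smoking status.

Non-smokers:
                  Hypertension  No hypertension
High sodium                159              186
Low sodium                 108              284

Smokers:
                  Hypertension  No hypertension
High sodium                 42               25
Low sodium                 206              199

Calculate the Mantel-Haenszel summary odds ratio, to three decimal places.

OR_MH = Σ(aᵢdᵢ/nᵢ) / Σ(bᵢcᵢ/nᵢ), where nᵢ is the stratum total.
Stratum 1 (Non-smokers): n = 737; a·d/n = 159·284/737 = 61.2700; b·c/n = 186·108/737 = 27.2564
Stratum 2 (Smokers): n = 472; a·d/n = 42·199/472 = 17.7076; b·c/n = 25·206/472 = 10.9110
OR_MH = (61.2700 + 17.7076) / (27.2564 + 10.9110) = 78.9776 / 38.1675 = 2.06924

2.069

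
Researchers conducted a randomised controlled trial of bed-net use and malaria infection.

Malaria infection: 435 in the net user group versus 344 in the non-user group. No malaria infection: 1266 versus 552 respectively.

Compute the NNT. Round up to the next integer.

8

Risk in treated group = 435/1701 = 0.25573; risk in control = 344/896 = 0.38393.
Absolute risk reduction = 0.38393 − 0.25573 = 0.12820
NNT = 1 / ARR = 1 / 0.12820 = 7.801 → round up → 8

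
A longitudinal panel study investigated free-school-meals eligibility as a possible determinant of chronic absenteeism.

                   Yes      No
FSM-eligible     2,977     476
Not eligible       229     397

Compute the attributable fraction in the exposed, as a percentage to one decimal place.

57.6

Cells: a = 2977, b = 476, c = 229, d = 397.
Risk in exposed = 2977/3453 = 0.86215; risk in unexposed = 229/626 = 0.36581.
RR = 0.86215/0.36581 = 2.35679
AR% = (RR − 1)/RR × 100 = (2.35679 − 1)/2.35679 × 100 = 57.5694%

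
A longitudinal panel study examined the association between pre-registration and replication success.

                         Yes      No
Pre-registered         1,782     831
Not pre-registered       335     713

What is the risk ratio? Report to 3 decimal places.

Cells: a = 1782, b = 831, c = 335, d = 713.
Risk in exposed = 1782/2613 = 0.68197; risk in unexposed = 335/1048 = 0.31966.
RR = 0.68197 / 0.31966 = 2.13346
The risk among the exposed is 2.13 times that among the unexposed.

2.133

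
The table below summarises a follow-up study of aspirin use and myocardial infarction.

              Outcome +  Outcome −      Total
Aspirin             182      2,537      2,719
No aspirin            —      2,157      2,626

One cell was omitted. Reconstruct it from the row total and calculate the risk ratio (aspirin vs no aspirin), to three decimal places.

0.375

The missing cell is in the unexposed row: 2626 − 2157 = 469.
So a = 182, b = 2537, c = 469, d = 2157.
RR = [a/(a+b)] / [c/(c+d)] = (182/2719) / (469/2626) = 0.06694/0.17860 = 0.37479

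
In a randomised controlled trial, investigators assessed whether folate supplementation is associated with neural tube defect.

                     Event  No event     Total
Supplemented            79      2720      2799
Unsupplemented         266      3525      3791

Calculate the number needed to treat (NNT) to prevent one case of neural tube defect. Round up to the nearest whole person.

24

Risk in treated group = 79/2799 = 0.02822; risk in control = 266/3791 = 0.07017.
Absolute risk reduction = 0.07017 − 0.02822 = 0.04194
NNT = 1 / ARR = 1 / 0.04194 = 23.843 → round up → 24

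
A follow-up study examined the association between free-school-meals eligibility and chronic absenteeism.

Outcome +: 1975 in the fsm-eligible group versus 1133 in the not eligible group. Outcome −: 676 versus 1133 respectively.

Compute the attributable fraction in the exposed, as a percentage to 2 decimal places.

From the description: a = 1975, b = 676, c = 1133, d = 1133.
Risk in exposed = 1975/2651 = 0.74500; risk in unexposed = 1133/2266 = 0.50000.
RR = 0.74500/0.50000 = 1.49000
AR% = (RR − 1)/RR × 100 = (1.49000 − 1)/1.49000 × 100 = 32.8861%

32.89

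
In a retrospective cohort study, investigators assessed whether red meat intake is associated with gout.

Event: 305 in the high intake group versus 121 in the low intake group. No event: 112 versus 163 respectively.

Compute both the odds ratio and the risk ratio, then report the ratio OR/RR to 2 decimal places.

2.14

From the description: a = 305, b = 112, c = 121, d = 163.
OR = (305·163)/(112·121) = 49715/13552 = 3.66846
Risk in exposed = 305/417 = 0.73141; risk in unexposed = 121/284 = 0.42606; RR = 1.71671
OR/RR = 3.66846 / 1.71671 = 2.13692
The outcome is not rare, so the OR lies further from 1 than the RR.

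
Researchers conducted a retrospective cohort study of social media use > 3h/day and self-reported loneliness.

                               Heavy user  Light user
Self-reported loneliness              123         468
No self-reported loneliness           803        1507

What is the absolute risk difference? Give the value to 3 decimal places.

-0.104

Reading the table with exposure as columns: a = 123 (Heavy user, case), b = 803 (Heavy user, non-case), c = 468 (Light user, case), d = 1507.
Risk in exposed = 123/926 = 0.132829; risk in unexposed = 468/1975 = 0.236962.
Risk difference = 0.132829 − 0.236962 = -0.104133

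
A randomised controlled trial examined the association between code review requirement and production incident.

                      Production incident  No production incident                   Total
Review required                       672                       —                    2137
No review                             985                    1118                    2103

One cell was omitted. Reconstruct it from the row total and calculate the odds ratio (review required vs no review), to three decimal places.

0.521

The missing cell is in the exposed row: 2137 − 672 = 1465.
So a = 672, b = 1465, c = 985, d = 1118.
OR = (a·d)/(b·c) = (672 × 1118) / (1465 × 985) = 751296 / 1443025 = 0.52064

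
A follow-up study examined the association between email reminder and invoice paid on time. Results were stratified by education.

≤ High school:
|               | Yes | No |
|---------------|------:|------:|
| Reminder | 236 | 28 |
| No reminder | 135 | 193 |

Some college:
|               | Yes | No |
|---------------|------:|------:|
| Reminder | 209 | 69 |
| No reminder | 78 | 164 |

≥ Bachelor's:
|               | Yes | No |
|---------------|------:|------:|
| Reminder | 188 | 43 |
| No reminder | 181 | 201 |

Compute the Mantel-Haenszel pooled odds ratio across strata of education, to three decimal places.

6.948

OR_MH = Σ(aᵢdᵢ/nᵢ) / Σ(bᵢcᵢ/nᵢ), where nᵢ is the stratum total.
Stratum 1 (≤ High school): n = 592; a·d/n = 236·193/592 = 76.9392; b·c/n = 28·135/592 = 6.3851
Stratum 2 (Some college): n = 520; a·d/n = 209·164/520 = 65.9154; b·c/n = 69·78/520 = 10.3500
Stratum 3 (≥ Bachelor's): n = 613; a·d/n = 188·201/613 = 61.6444; b·c/n = 43·181/613 = 12.6966
OR_MH = (76.9392 + 65.9154 + 61.6444) / (6.3851 + 10.3500 + 12.6966) = 204.4989 / 29.4317 = 6.94825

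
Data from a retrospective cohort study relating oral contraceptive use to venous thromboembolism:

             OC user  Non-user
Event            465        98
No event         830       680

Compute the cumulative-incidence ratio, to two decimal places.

2.85

Reading the table with exposure as columns: a = 465 (OC user, case), b = 830 (OC user, non-case), c = 98 (Non-user, case), d = 680.
Risk in exposed = 465/1295 = 0.35907; risk in unexposed = 98/778 = 0.12596.
RR = 0.35907 / 0.12596 = 2.85060
The risk among the exposed is 2.85 times that among the unexposed.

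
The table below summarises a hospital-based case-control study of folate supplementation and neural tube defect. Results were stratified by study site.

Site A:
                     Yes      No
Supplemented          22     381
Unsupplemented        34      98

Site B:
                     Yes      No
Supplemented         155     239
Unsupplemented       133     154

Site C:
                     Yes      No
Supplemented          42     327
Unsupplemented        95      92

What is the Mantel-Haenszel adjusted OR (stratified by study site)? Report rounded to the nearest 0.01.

OR_MH = Σ(aᵢdᵢ/nᵢ) / Σ(bᵢcᵢ/nᵢ), where nᵢ is the stratum total.
Stratum 1 (Site A): n = 535; a·d/n = 22·98/535 = 4.0299; b·c/n = 381·34/535 = 24.2131
Stratum 2 (Site B): n = 681; a·d/n = 155·154/681 = 35.0514; b·c/n = 239·133/681 = 46.6769
Stratum 3 (Site C): n = 556; a·d/n = 42·92/556 = 6.9496; b·c/n = 327·95/556 = 55.8723
OR_MH = (4.0299 + 35.0514 + 6.9496) / (24.2131 + 46.6769 + 55.8723) = 46.0309 / 126.7623 = 0.36313

0.36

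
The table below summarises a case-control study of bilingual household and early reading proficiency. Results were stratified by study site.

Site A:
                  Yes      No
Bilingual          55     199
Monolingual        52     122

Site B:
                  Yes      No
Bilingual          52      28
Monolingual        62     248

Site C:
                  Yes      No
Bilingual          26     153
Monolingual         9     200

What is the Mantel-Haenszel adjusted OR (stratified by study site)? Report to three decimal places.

1.931

OR_MH = Σ(aᵢdᵢ/nᵢ) / Σ(bᵢcᵢ/nᵢ), where nᵢ is the stratum total.
Stratum 1 (Site A): n = 428; a·d/n = 55·122/428 = 15.6776; b·c/n = 199·52/428 = 24.1776
Stratum 2 (Site B): n = 390; a·d/n = 52·248/390 = 33.0667; b·c/n = 28·62/390 = 4.4513
Stratum 3 (Site C): n = 388; a·d/n = 26·200/388 = 13.4021; b·c/n = 153·9/388 = 3.5490
OR_MH = (15.6776 + 33.0667 + 13.4021) / (24.1776 + 4.4513 + 3.5490) = 62.1463 / 32.1778 = 1.93134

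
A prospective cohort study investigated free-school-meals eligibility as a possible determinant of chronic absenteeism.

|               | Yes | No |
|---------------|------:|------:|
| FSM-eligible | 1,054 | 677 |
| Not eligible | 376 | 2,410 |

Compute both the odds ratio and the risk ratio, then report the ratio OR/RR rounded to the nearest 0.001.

Cells: a = 1054, b = 677, c = 376, d = 2410.
OR = (1054·2410)/(677·376) = 2540140/254552 = 9.97886
Risk in exposed = 1054/1731 = 0.60890; risk in unexposed = 376/2786 = 0.13496; RR = 4.51166
OR/RR = 9.97886 / 4.51166 = 2.21179
The outcome is not rare, so the OR lies further from 1 than the RR.

2.212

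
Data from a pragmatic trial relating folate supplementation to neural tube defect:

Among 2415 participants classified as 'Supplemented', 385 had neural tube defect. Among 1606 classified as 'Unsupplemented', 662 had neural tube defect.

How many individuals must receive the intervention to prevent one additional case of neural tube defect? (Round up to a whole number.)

Risk in treated group = 385/2415 = 0.15942; risk in control = 662/1606 = 0.41220.
Absolute risk reduction = 0.41220 − 0.15942 = 0.25278
NNT = 1 / ARR = 1 / 0.25278 = 3.956 → round up → 4

4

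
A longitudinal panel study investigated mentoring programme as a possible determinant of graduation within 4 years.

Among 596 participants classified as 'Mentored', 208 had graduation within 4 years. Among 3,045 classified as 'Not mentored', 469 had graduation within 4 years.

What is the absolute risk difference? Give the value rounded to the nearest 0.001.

From the description: a = 208, b = 388, c = 469, d = 2576.
Risk in exposed = 208/596 = 0.348993; risk in unexposed = 469/3045 = 0.154023.
Risk difference = 0.348993 − 0.154023 = 0.194970

0.195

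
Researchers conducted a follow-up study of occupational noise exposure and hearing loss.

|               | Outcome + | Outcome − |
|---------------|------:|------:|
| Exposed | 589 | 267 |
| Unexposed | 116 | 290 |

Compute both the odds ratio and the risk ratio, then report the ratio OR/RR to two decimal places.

2.29

Cells: a = 589, b = 267, c = 116, d = 290.
OR = (589·290)/(267·116) = 170810/30972 = 5.51498
Risk in exposed = 589/856 = 0.68808; risk in unexposed = 116/406 = 0.28571; RR = 2.40829
OR/RR = 5.51498 / 2.40829 = 2.28999
The outcome is not rare, so the OR lies further from 1 than the RR.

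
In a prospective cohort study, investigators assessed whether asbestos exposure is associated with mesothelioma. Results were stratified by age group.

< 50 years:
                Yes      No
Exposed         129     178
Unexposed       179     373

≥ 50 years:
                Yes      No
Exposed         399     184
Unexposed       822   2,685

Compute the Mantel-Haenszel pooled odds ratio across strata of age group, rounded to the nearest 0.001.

4.292

OR_MH = Σ(aᵢdᵢ/nᵢ) / Σ(bᵢcᵢ/nᵢ), where nᵢ is the stratum total.
Stratum 1 (< 50 years): n = 859; a·d/n = 129·373/859 = 56.0151; b·c/n = 178·179/859 = 37.0920
Stratum 2 (≥ 50 years): n = 4090; a·d/n = 399·2685/4090 = 261.9352; b·c/n = 184·822/4090 = 36.9800
OR_MH = (56.0151 + 261.9352) / (37.0920 + 36.9800) = 317.9503 / 74.0719 = 4.29245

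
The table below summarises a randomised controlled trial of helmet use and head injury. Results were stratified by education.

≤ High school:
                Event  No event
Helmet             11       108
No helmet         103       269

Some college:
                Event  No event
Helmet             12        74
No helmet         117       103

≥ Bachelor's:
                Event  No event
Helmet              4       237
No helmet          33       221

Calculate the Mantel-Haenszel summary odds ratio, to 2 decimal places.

OR_MH = Σ(aᵢdᵢ/nᵢ) / Σ(bᵢcᵢ/nᵢ), where nᵢ is the stratum total.
Stratum 1 (≤ High school): n = 491; a·d/n = 11·269/491 = 6.0265; b·c/n = 108·103/491 = 22.6558
Stratum 2 (Some college): n = 306; a·d/n = 12·103/306 = 4.0392; b·c/n = 74·117/306 = 28.2941
Stratum 3 (≥ Bachelor's): n = 495; a·d/n = 4·221/495 = 1.7859; b·c/n = 237·33/495 = 15.8000
OR_MH = (6.0265 + 4.0392 + 1.7859) / (22.6558 + 28.2941 + 15.8000) = 11.8516 / 66.7499 = 0.17755

0.18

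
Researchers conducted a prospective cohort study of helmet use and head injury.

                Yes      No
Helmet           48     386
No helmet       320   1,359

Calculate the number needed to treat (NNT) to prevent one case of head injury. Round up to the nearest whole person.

Risk in treated group = 48/434 = 0.11060; risk in control = 320/1679 = 0.19059.
Absolute risk reduction = 0.19059 − 0.11060 = 0.07999
NNT = 1 / ARR = 1 / 0.07999 = 12.501 → round up → 13

13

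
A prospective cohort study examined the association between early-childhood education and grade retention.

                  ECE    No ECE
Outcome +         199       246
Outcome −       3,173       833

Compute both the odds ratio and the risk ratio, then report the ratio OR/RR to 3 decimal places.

0.820

Reading the table with exposure as columns: a = 199 (ECE, case), b = 3173 (ECE, non-case), c = 246 (No ECE, case), d = 833.
OR = (199·833)/(3173·246) = 165767/780558 = 0.21237
Risk in exposed = 199/3372 = 0.05902; risk in unexposed = 246/1079 = 0.22799; RR = 0.25885
OR/RR = 0.21237 / 0.25885 = 0.82043
The outcome is not rare, so the OR lies further from 1 than the RR.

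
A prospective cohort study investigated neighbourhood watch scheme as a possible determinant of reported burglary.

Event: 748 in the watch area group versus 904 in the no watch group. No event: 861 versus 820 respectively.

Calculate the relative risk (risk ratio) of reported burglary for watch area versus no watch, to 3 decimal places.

From the description: a = 748, b = 861, c = 904, d = 820.
Risk in exposed = 748/1609 = 0.46489; risk in unexposed = 904/1724 = 0.52436.
RR = 0.46489 / 0.52436 = 0.88657
The risk is 11% lower among the exposed than among the unexposed.

0.887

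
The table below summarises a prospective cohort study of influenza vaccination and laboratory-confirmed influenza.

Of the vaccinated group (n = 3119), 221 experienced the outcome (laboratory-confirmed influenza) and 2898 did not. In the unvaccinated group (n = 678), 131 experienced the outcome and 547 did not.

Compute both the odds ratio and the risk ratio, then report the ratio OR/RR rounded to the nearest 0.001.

0.868

From the description: a = 221, b = 2898, c = 131, d = 547.
OR = (221·547)/(2898·131) = 120887/379638 = 0.31843
Risk in exposed = 221/3119 = 0.07086; risk in unexposed = 131/678 = 0.19322; RR = 0.36672
OR/RR = 0.31843 / 0.36672 = 0.86831
The outcome is not rare, so the OR lies further from 1 than the RR.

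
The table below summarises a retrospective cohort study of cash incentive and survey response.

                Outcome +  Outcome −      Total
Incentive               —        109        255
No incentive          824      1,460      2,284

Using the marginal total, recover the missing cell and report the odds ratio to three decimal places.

2.373

The missing cell is in the exposed row: 255 − 109 = 146.
So a = 146, b = 109, c = 824, d = 1460.
OR = (a·d)/(b·c) = (146 × 1460) / (109 × 824) = 213160 / 89816 = 2.37330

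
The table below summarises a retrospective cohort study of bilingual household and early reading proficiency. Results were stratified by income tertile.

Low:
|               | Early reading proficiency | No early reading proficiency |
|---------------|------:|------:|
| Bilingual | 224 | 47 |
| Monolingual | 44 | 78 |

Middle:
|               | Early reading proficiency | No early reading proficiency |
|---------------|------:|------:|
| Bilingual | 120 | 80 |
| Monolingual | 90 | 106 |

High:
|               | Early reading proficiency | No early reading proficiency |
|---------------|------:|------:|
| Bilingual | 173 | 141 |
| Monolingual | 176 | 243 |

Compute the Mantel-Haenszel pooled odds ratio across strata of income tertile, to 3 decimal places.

2.337

OR_MH = Σ(aᵢdᵢ/nᵢ) / Σ(bᵢcᵢ/nᵢ), where nᵢ is the stratum total.
Stratum 1 (Low): n = 393; a·d/n = 224·78/393 = 44.4580; b·c/n = 47·44/393 = 5.2621
Stratum 2 (Middle): n = 396; a·d/n = 120·106/396 = 32.1212; b·c/n = 80·90/396 = 18.1818
Stratum 3 (High): n = 733; a·d/n = 173·243/733 = 57.3520; b·c/n = 141·176/733 = 33.8554
OR_MH = (44.4580 + 32.1212 + 57.3520) / (5.2621 + 18.1818 + 33.8554) = 133.9312 / 57.2993 = 2.33740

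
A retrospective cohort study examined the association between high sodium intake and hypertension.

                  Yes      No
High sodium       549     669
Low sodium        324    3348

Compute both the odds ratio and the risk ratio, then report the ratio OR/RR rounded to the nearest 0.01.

Cells: a = 549, b = 669, c = 324, d = 3348.
OR = (549·3348)/(669·324) = 1838052/216756 = 8.47982
Risk in exposed = 549/1218 = 0.45074; risk in unexposed = 324/3672 = 0.08824; RR = 5.10837
OR/RR = 8.47982 / 5.10837 = 1.65998
The outcome is not rare, so the OR lies further from 1 than the RR.

1.66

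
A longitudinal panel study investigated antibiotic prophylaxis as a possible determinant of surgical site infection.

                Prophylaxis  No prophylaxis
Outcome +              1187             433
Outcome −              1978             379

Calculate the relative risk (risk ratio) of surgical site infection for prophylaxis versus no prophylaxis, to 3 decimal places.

Reading the table with exposure as columns: a = 1187 (Prophylaxis, case), b = 1978 (Prophylaxis, non-case), c = 433 (No prophylaxis, case), d = 379.
Risk in exposed = 1187/3165 = 0.37504; risk in unexposed = 433/812 = 0.53325.
RR = 0.37504 / 0.53325 = 0.70331
The risk is 30% lower among the exposed than among the unexposed.

0.703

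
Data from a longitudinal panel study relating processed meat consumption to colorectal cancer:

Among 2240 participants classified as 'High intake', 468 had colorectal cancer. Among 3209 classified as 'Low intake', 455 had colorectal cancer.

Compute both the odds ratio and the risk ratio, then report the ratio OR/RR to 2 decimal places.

1.08

From the description: a = 468, b = 1772, c = 455, d = 2754.
OR = (468·2754)/(1772·455) = 1288872/806260 = 1.59858
Risk in exposed = 468/2240 = 0.20893; risk in unexposed = 455/3209 = 0.14179; RR = 1.47352
OR/RR = 1.59858 / 1.47352 = 1.08487
The outcome is not rare, so the OR lies further from 1 than the RR.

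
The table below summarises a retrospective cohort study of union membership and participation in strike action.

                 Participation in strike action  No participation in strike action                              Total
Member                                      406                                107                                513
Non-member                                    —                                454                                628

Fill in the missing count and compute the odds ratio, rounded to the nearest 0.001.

9.900

The missing cell is in the unexposed row: 628 − 454 = 174.
So a = 406, b = 107, c = 174, d = 454.
OR = (a·d)/(b·c) = (406 × 454) / (107 × 174) = 184324 / 18618 = 9.90031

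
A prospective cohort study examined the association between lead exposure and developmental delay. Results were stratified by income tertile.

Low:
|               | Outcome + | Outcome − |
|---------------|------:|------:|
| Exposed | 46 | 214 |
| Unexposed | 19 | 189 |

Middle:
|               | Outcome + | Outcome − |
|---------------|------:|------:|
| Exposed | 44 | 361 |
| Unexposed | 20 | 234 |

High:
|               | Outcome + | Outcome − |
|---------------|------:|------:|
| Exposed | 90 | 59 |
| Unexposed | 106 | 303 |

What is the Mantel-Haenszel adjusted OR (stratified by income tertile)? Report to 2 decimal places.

2.69

OR_MH = Σ(aᵢdᵢ/nᵢ) / Σ(bᵢcᵢ/nᵢ), where nᵢ is the stratum total.
Stratum 1 (Low): n = 468; a·d/n = 46·189/468 = 18.5769; b·c/n = 214·19/468 = 8.6880
Stratum 2 (Middle): n = 659; a·d/n = 44·234/659 = 15.6237; b·c/n = 361·20/659 = 10.9560
Stratum 3 (High): n = 558; a·d/n = 90·303/558 = 48.8710; b·c/n = 59·106/558 = 11.2079
OR_MH = (18.5769 + 15.6237 + 48.8710) / (8.6880 + 10.9560 + 11.2079) = 83.0716 / 30.8519 = 2.69259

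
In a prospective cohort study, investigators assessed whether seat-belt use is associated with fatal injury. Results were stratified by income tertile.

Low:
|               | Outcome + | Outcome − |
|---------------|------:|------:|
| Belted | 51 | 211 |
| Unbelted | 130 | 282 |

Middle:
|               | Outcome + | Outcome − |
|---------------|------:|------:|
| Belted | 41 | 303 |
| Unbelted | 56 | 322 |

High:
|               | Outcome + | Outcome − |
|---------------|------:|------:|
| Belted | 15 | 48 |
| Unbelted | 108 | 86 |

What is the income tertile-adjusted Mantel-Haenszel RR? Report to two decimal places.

RR_MH = Σ(aᵢ·n₀ᵢ/nᵢ) / Σ(cᵢ·n₁ᵢ/nᵢ), with n₁ᵢ = aᵢ+bᵢ (exposed), n₀ᵢ = cᵢ+dᵢ (unexposed), nᵢ = n₁ᵢ+n₀ᵢ.
Stratum 1 (Low): n₁ = 262, n₀ = 412, n = 674; a·n₀/n = 51·412/674 = 31.1751; c·n₁/n = 130·262/674 = 50.5341
Stratum 2 (Middle): n₁ = 344, n₀ = 378, n = 722; a·n₀/n = 41·378/722 = 21.4654; c·n₁/n = 56·344/722 = 26.6814
Stratum 3 (High): n₁ = 63, n₀ = 194, n = 257; a·n₀/n = 15·194/257 = 11.3230; c·n₁/n = 108·63/257 = 26.4747
RR_MH = (31.1751 + 21.4654 + 11.3230) / (50.5341 + 26.6814 + 26.4747) = 63.9634 / 103.6903 = 0.61687

0.62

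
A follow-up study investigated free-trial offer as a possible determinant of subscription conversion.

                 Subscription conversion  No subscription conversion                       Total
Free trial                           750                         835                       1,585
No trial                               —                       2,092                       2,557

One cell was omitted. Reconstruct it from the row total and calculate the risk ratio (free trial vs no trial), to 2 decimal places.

The missing cell is in the unexposed row: 2557 − 2092 = 465.
So a = 750, b = 835, c = 465, d = 2092.
RR = [a/(a+b)] / [c/(c+d)] = (750/1585) / (465/2557) = 0.47319/0.18185 = 2.60201

2.60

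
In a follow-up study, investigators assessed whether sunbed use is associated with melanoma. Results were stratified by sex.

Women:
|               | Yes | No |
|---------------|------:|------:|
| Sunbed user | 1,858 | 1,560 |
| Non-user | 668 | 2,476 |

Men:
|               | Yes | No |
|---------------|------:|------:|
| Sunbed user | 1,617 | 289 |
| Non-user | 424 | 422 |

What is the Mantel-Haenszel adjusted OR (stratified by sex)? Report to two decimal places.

4.67

OR_MH = Σ(aᵢdᵢ/nᵢ) / Σ(bᵢcᵢ/nᵢ), where nᵢ is the stratum total.
Stratum 1 (Women): n = 6562; a·d/n = 1858·2476/6562 = 701.0680; b·c/n = 1560·668/6562 = 158.8052
Stratum 2 (Men): n = 2752; a·d/n = 1617·422/2752 = 247.9557; b·c/n = 289·424/2752 = 44.5262
OR_MH = (701.0680 + 247.9557) / (158.8052 + 44.5262) = 949.0236 / 203.3314 = 4.66737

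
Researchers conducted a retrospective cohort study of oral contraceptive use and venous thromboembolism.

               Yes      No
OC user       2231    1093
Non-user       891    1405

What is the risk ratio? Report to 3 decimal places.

1.730

Cells: a = 2231, b = 1093, c = 891, d = 1405.
Risk in exposed = 2231/3324 = 0.67118; risk in unexposed = 891/2296 = 0.38807.
RR = 0.67118 / 0.38807 = 1.72955
The risk among the exposed is 1.73 times that among the unexposed.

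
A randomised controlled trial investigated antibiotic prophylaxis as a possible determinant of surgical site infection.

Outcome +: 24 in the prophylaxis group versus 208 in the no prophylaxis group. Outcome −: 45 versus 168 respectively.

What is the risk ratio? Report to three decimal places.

From the description: a = 24, b = 45, c = 208, d = 168.
Risk in exposed = 24/69 = 0.34783; risk in unexposed = 208/376 = 0.55319.
RR = 0.34783 / 0.55319 = 0.62876
The risk is 37% lower among the exposed than among the unexposed.

0.629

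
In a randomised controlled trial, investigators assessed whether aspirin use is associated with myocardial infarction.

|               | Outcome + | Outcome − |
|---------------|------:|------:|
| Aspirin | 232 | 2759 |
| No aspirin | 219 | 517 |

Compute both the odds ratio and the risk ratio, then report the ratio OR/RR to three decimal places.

Cells: a = 232, b = 2759, c = 219, d = 517.
OR = (232·517)/(2759·219) = 119944/604221 = 0.19851
Risk in exposed = 232/2991 = 0.07757; risk in unexposed = 219/736 = 0.29755; RR = 0.26068
OR/RR = 0.19851 / 0.26068 = 0.76151
The outcome is not rare, so the OR lies further from 1 than the RR.

0.762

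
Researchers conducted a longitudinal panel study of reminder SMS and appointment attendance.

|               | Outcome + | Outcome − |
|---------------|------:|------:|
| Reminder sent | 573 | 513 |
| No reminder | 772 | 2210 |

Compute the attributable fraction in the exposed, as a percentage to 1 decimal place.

50.9

Cells: a = 573, b = 513, c = 772, d = 2210.
Risk in exposed = 573/1086 = 0.52762; risk in unexposed = 772/2982 = 0.25889.
RR = 0.52762/0.25889 = 2.03805
AR% = (RR − 1)/RR × 100 = (2.03805 − 1)/2.03805 × 100 = 50.9335%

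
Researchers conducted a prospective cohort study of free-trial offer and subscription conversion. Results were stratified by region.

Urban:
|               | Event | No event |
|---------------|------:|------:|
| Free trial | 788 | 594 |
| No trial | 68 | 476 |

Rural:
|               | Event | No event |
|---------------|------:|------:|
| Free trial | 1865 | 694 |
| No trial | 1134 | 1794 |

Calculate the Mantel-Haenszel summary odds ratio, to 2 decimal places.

4.89

OR_MH = Σ(aᵢdᵢ/nᵢ) / Σ(bᵢcᵢ/nᵢ), where nᵢ is the stratum total.
Stratum 1 (Urban): n = 1926; a·d/n = 788·476/1926 = 194.7497; b·c/n = 594·68/1926 = 20.9720
Stratum 2 (Rural): n = 5487; a·d/n = 1865·1794/5487 = 609.7704; b·c/n = 694·1134/5487 = 143.4292
OR_MH = (194.7497 + 609.7704) / (20.9720 + 143.4292) = 804.5201 / 164.4012 = 4.89364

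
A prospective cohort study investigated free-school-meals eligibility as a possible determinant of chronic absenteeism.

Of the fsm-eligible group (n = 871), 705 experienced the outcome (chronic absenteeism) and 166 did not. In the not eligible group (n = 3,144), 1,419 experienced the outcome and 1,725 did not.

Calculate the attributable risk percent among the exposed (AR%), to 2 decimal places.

44.24

From the description: a = 705, b = 166, c = 1419, d = 1725.
Risk in exposed = 705/871 = 0.80941; risk in unexposed = 1419/3144 = 0.45134.
RR = 0.80941/0.45134 = 1.79337
AR% = (RR − 1)/RR × 100 = (1.79337 − 1)/1.79337 × 100 = 44.2392%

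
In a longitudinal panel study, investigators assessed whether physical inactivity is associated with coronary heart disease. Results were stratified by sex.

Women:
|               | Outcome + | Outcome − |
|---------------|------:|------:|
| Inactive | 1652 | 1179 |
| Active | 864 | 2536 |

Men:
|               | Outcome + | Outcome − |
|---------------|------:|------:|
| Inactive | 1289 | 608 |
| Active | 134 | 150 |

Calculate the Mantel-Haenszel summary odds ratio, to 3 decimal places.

OR_MH = Σ(aᵢdᵢ/nᵢ) / Σ(bᵢcᵢ/nᵢ), where nᵢ is the stratum total.
Stratum 1 (Women): n = 6231; a·d/n = 1652·2536/6231 = 672.3595; b·c/n = 1179·864/6231 = 163.4819
Stratum 2 (Men): n = 2181; a·d/n = 1289·150/2181 = 88.6520; b·c/n = 608·134/2181 = 37.3553
OR_MH = (672.3595 + 88.6520) / (163.4819 + 37.3553) = 761.0115 / 200.8373 = 3.78919

3.789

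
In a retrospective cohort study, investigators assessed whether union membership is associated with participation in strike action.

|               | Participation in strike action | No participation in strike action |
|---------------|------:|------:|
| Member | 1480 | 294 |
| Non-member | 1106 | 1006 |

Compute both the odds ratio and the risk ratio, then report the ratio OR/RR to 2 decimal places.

2.87

Cells: a = 1480, b = 294, c = 1106, d = 1006.
OR = (1480·1006)/(294·1106) = 1488880/325164 = 4.57886
Risk in exposed = 1480/1774 = 0.83427; risk in unexposed = 1106/2112 = 0.52367; RR = 1.59311
OR/RR = 4.57886 / 1.59311 = 2.87416
The outcome is not rare, so the OR lies further from 1 than the RR.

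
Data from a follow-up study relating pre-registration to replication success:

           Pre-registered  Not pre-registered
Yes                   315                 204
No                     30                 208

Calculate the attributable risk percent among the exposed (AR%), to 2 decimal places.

Reading the table with exposure as columns: a = 315 (Pre-registered, case), b = 30 (Pre-registered, non-case), c = 204 (Not pre-registered, case), d = 208.
Risk in exposed = 315/345 = 0.91304; risk in unexposed = 204/412 = 0.49515.
RR = 0.91304/0.49515 = 1.84399
AR% = (RR − 1)/RR × 100 = (1.84399 − 1)/1.84399 × 100 = 45.7698%

45.77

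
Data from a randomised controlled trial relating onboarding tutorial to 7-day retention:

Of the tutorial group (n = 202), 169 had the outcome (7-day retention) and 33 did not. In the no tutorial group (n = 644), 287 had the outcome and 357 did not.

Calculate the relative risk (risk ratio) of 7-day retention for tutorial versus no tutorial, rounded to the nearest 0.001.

From the description: a = 169, b = 33, c = 287, d = 357.
Risk in exposed = 169/202 = 0.83663; risk in unexposed = 287/644 = 0.44565.
RR = 0.83663 / 0.44565 = 1.87732
The risk among the exposed is 1.88 times that among the unexposed.

1.877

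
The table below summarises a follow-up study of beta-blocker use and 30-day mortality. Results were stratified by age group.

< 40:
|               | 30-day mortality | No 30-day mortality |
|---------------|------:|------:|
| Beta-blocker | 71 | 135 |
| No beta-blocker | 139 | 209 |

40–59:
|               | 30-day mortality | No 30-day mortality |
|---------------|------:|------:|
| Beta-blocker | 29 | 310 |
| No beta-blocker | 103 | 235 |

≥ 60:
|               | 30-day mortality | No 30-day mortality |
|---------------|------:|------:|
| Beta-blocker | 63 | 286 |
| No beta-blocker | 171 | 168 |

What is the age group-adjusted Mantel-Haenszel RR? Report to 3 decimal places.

0.474

RR_MH = Σ(aᵢ·n₀ᵢ/nᵢ) / Σ(cᵢ·n₁ᵢ/nᵢ), with n₁ᵢ = aᵢ+bᵢ (exposed), n₀ᵢ = cᵢ+dᵢ (unexposed), nᵢ = n₁ᵢ+n₀ᵢ.
Stratum 1 (< 40): n₁ = 206, n₀ = 348, n = 554; a·n₀/n = 71·348/554 = 44.5993; c·n₁/n = 139·206/554 = 51.6859
Stratum 2 (40–59): n₁ = 339, n₀ = 338, n = 677; a·n₀/n = 29·338/677 = 14.4786; c·n₁/n = 103·339/677 = 51.5761
Stratum 3 (≥ 60): n₁ = 349, n₀ = 339, n = 688; a·n₀/n = 63·339/688 = 31.0422; c·n₁/n = 171·349/688 = 86.7427
RR_MH = (44.5993 + 14.4786 + 31.0422) / (51.6859 + 51.5761 + 86.7427) = 90.1200 / 190.0047 = 0.47430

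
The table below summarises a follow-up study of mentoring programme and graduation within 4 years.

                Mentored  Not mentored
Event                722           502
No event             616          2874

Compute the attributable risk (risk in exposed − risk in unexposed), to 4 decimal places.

Reading the table with exposure as columns: a = 722 (Mentored, case), b = 616 (Mentored, non-case), c = 502 (Not mentored, case), d = 2874.
Risk in exposed = 722/1338 = 0.539611; risk in unexposed = 502/3376 = 0.148697.
Risk difference = 0.539611 − 0.148697 = 0.390915

0.3909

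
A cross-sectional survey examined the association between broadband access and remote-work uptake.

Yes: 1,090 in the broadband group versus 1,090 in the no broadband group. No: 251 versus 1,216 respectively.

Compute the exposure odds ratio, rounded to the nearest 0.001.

4.845

From the description: a = 1090, b = 251, c = 1090, d = 1216.
OR = (a·d)/(b·c) = (1090 × 1216) / (251 × 1090) = 1325440 / 273590 = 4.84462
The odds of remote-work uptake are about 4.84 times as high in the broadband group.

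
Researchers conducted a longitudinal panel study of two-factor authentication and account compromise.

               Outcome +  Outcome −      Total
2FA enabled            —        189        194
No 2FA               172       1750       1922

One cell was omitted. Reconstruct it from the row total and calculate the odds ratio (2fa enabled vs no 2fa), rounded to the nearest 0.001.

The missing cell is in the exposed row: 194 − 189 = 5.
So a = 5, b = 189, c = 172, d = 1750.
OR = (a·d)/(b·c) = (5 × 1750) / (189 × 172) = 8750 / 32508 = 0.26916

0.269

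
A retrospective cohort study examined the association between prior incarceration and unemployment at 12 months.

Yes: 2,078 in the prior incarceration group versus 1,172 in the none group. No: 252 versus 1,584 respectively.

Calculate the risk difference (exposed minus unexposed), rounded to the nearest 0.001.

From the description: a = 2078, b = 252, c = 1172, d = 1584.
Risk in exposed = 2078/2330 = 0.891845; risk in unexposed = 1172/2756 = 0.425254.
Risk difference = 0.891845 − 0.425254 = 0.466592

0.467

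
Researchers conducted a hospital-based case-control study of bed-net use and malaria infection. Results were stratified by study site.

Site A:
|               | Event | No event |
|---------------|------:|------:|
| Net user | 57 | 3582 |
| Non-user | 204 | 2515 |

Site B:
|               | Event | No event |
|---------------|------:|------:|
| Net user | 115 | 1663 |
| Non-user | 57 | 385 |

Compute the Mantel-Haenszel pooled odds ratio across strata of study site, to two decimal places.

0.27

OR_MH = Σ(aᵢdᵢ/nᵢ) / Σ(bᵢcᵢ/nᵢ), where nᵢ is the stratum total.
Stratum 1 (Site A): n = 6358; a·d/n = 57·2515/6358 = 22.5472; b·c/n = 3582·204/6358 = 114.9305
Stratum 2 (Site B): n = 2220; a·d/n = 115·385/2220 = 19.9437; b·c/n = 1663·57/2220 = 42.6986
OR_MH = (22.5472 + 19.9437) / (114.9305 + 42.6986) = 42.4909 / 157.6291 = 0.26956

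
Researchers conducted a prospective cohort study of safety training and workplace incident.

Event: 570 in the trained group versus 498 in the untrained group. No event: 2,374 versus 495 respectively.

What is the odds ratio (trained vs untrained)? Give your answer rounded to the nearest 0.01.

0.24

From the description: a = 570, b = 2374, c = 498, d = 495.
OR = (a·d)/(b·c) = (570 × 495) / (2374 × 498) = 282150 / 1182252 = 0.23865
Exposure is associated with lower odds of workplace incident (OR = 0.24 < 1).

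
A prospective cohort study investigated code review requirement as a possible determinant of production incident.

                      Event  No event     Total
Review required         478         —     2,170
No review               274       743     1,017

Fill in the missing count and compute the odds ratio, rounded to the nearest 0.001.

0.766

The missing cell is in the exposed row: 2170 − 478 = 1692.
So a = 478, b = 1692, c = 274, d = 743.
OR = (a·d)/(b·c) = (478 × 743) / (1692 × 274) = 355154 / 463608 = 0.76607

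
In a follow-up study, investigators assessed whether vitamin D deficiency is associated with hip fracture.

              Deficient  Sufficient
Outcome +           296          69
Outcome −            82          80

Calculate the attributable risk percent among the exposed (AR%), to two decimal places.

Reading the table with exposure as columns: a = 296 (Deficient, case), b = 82 (Deficient, non-case), c = 69 (Sufficient, case), d = 80.
Risk in exposed = 296/378 = 0.78307; risk in unexposed = 69/149 = 0.46309.
RR = 0.78307/0.46309 = 1.69097
AR% = (RR − 1)/RR × 100 = (1.69097 − 1)/1.69097 × 100 = 40.8625%

40.86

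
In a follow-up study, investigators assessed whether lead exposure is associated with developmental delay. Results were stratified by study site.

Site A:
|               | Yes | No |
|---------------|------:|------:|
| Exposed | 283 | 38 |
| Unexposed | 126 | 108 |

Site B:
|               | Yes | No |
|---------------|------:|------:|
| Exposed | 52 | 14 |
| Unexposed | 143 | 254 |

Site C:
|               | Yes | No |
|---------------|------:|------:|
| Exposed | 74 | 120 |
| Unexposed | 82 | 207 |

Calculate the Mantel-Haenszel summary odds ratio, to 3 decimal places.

3.460

OR_MH = Σ(aᵢdᵢ/nᵢ) / Σ(bᵢcᵢ/nᵢ), where nᵢ is the stratum total.
Stratum 1 (Site A): n = 555; a·d/n = 283·108/555 = 55.0703; b·c/n = 38·126/555 = 8.6270
Stratum 2 (Site B): n = 463; a·d/n = 52·254/463 = 28.5270; b·c/n = 14·143/463 = 4.3240
Stratum 3 (Site C): n = 483; a·d/n = 74·207/483 = 31.7143; b·c/n = 120·82/483 = 20.3727
OR_MH = (55.0703 + 28.5270 + 31.7143) / (8.6270 + 4.3240 + 20.3727) = 115.3116 / 33.3237 = 3.46035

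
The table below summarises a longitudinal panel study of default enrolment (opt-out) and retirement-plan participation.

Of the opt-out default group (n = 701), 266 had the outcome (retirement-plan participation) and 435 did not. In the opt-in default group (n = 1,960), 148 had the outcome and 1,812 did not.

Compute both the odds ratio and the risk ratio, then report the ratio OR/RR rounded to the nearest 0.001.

From the description: a = 266, b = 435, c = 148, d = 1812.
OR = (266·1812)/(435·148) = 481992/64380 = 7.48667
Risk in exposed = 266/701 = 0.37946; risk in unexposed = 148/1960 = 0.07551; RR = 5.02525
OR/RR = 7.48667 / 5.02525 = 1.48981
The outcome is not rare, so the OR lies further from 1 than the RR.

1.490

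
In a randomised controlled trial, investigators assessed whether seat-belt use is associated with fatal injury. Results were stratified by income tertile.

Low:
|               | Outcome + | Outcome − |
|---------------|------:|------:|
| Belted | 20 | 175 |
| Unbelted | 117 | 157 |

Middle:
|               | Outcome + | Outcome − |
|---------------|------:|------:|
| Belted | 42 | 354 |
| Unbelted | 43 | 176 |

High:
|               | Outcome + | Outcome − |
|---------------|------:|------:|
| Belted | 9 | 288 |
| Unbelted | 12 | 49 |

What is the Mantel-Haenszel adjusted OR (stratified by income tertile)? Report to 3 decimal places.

OR_MH = Σ(aᵢdᵢ/nᵢ) / Σ(bᵢcᵢ/nᵢ), where nᵢ is the stratum total.
Stratum 1 (Low): n = 469; a·d/n = 20·157/469 = 6.6951; b·c/n = 175·117/469 = 43.6567
Stratum 2 (Middle): n = 615; a·d/n = 42·176/615 = 12.0195; b·c/n = 354·43/615 = 24.7512
Stratum 3 (High): n = 358; a·d/n = 9·49/358 = 1.2318; b·c/n = 288·12/358 = 9.6536
OR_MH = (6.6951 + 12.0195 + 1.2318) / (43.6567 + 24.7512 + 9.6536) = 19.9465 / 78.0616 = 0.25552

0.256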